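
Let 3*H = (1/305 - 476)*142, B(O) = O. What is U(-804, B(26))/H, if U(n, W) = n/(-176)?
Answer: -20435/100786488 ≈ -0.00020276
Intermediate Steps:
H = -6871806/305 (H = ((1/305 - 476)*142)/3 = (-145179/305*142)/3 = (1/3)*(-20615418/305) = -6871806/305 ≈ -22531.)
U(n, W) = -n/176 (U(n, W) = n*(-1/176) = -n/176)
U(-804, B(26))/H = (-1/176*(-804))/(-6871806/305) = (201/44)*(-305/6871806) = -20435/100786488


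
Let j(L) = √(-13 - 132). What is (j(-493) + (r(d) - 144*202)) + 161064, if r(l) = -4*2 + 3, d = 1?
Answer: 131971 + I*√145 ≈ 1.3197e+5 + 12.042*I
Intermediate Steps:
j(L) = I*√145 (j(L) = √(-145) = I*√145)
r(l) = -5 (r(l) = -8 + 3 = -5)
(j(-493) + (r(d) - 144*202)) + 161064 = (I*√145 + (-5 - 144*202)) + 161064 = (I*√145 + (-5 - 29088)) + 161064 = (I*√145 - 29093) + 161064 = (-29093 + I*√145) + 161064 = 131971 + I*√145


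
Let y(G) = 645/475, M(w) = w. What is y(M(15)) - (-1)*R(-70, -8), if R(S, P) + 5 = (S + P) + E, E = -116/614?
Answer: -2386602/29165 ≈ -81.831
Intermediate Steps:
E = -58/307 (E = -116*1/614 = -58/307 ≈ -0.18893)
R(S, P) = -1593/307 + P + S (R(S, P) = -5 + ((S + P) - 58/307) = -5 + ((P + S) - 58/307) = -5 + (-58/307 + P + S) = -1593/307 + P + S)
y(G) = 129/95 (y(G) = 645*(1/475) = 129/95)
y(M(15)) - (-1)*R(-70, -8) = 129/95 - (-1)*(-1593/307 - 8 - 70) = 129/95 - (-1)*(-25539)/307 = 129/95 - 1*25539/307 = 129/95 - 25539/307 = -2386602/29165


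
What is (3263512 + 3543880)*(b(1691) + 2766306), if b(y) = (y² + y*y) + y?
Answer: 57774056800928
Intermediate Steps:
b(y) = y + 2*y² (b(y) = (y² + y²) + y = 2*y² + y = y + 2*y²)
(3263512 + 3543880)*(b(1691) + 2766306) = (3263512 + 3543880)*(1691*(1 + 2*1691) + 2766306) = 6807392*(1691*(1 + 3382) + 2766306) = 6807392*(1691*3383 + 2766306) = 6807392*(5720653 + 2766306) = 6807392*8486959 = 57774056800928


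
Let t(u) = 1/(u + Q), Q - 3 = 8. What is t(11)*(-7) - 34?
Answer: -755/22 ≈ -34.318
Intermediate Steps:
Q = 11 (Q = 3 + 8 = 11)
t(u) = 1/(11 + u) (t(u) = 1/(u + 11) = 1/(11 + u))
t(11)*(-7) - 34 = -7/(11 + 11) - 34 = -7/22 - 34 = -755/22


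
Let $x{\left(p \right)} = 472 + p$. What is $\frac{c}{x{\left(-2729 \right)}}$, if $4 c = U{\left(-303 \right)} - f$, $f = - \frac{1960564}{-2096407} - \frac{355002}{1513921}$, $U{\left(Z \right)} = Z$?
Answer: $\frac{963883668633271}{28653017484914716} \approx 0.03364$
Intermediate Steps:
$f = \frac{2223910333630}{3173794581847}$ ($f = \left(-1960564\right) \left(- \frac{1}{2096407}\right) - \frac{355002}{1513921} = \frac{1960564}{2096407} - \frac{355002}{1513921} = \frac{2223910333630}{3173794581847} \approx 0.70071$)
$c = - \frac{963883668633271}{12695178327388}$ ($c = \frac{-303 - \frac{2223910333630}{3173794581847}}{4} = \frac{1}{4} \left(- \frac{963883668633271}{3173794581847}\right) = - \frac{963883668633271}{12695178327388} \approx -75.925$)
$\frac{c}{x{\left(-2729 \right)}} = - \frac{963883668633271}{12695178327388 \left(472 - 2729\right)} = - \frac{963883668633271}{12695178327388 \left(-2257\right)} = \left(- \frac{963883668633271}{12695178327388}\right) \left(- \frac{1}{2257}\right) = \frac{963883668633271}{28653017484914716}$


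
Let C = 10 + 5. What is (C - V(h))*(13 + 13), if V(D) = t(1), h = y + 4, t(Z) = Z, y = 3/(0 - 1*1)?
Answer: 364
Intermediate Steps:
y = -3 (y = 3/(0 - 1) = 3/(-1) = 3*(-1) = -3)
C = 15
h = 1 (h = -3 + 4 = 1)
V(D) = 1
(C - V(h))*(13 + 13) = (15 - 1*1)*(13 + 13) = (15 - 1)*26 = 14*26 = 364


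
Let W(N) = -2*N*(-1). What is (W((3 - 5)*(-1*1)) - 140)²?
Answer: 18496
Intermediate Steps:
W(N) = 2*N
(W((3 - 5)*(-1*1)) - 140)² = (2*((3 - 5)*(-1*1)) - 140)² = (2*(-2*(-1)) - 140)² = (2*2 - 140)² = (4 - 140)² = (-136)² = 18496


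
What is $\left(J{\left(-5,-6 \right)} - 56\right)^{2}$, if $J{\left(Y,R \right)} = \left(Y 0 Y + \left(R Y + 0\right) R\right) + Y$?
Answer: $58081$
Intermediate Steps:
$J{\left(Y,R \right)} = Y + Y R^{2}$ ($J{\left(Y,R \right)} = \left(0 Y + R Y R\right) + Y = \left(0 + Y R^{2}\right) + Y = Y R^{2} + Y = Y + Y R^{2}$)
$\left(J{\left(-5,-6 \right)} - 56\right)^{2} = \left(- 5 \left(1 + \left(-6\right)^{2}\right) - 56\right)^{2} = \left(- 5 \left(1 + 36\right) - 56\right)^{2} = \left(\left(-5\right) 37 - 56\right)^{2} = \left(-185 - 56\right)^{2} = \left(-241\right)^{2} = 58081$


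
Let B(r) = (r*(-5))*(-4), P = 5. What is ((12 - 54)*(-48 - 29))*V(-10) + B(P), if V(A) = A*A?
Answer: 323500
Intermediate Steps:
V(A) = A²
B(r) = 20*r (B(r) = -5*r*(-4) = 20*r)
((12 - 54)*(-48 - 29))*V(-10) + B(P) = ((12 - 54)*(-48 - 29))*(-10)² + 20*5 = -42*(-77)*100 + 100 = 3234*100 + 100 = 323400 + 100 = 323500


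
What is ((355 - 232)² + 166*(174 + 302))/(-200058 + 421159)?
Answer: 94145/221101 ≈ 0.42580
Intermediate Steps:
((355 - 232)² + 166*(174 + 302))/(-200058 + 421159) = (123² + 166*476)/221101 = (15129 + 79016)*(1/221101) = 94145*(1/221101) = 94145/221101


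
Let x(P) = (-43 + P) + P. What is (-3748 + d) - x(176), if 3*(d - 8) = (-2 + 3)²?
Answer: -12146/3 ≈ -4048.7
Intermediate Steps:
d = 25/3 (d = 8 + (-2 + 3)²/3 = 8 + (⅓)*1² = 8 + (⅓)*1 = 8 + ⅓ = 25/3 ≈ 8.3333)
x(P) = -43 + 2*P
(-3748 + d) - x(176) = (-3748 + 25/3) - (-43 + 2*176) = -11219/3 - (-43 + 352) = -11219/3 - 1*309 = -11219/3 - 309 = -12146/3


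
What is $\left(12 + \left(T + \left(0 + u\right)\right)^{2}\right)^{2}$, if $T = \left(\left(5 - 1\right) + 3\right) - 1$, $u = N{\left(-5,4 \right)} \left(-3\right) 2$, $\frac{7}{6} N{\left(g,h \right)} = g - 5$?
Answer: $\frac{26306244864}{2401} \approx 1.0956 \cdot 10^{7}$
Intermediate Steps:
$N{\left(g,h \right)} = - \frac{30}{7} + \frac{6 g}{7}$ ($N{\left(g,h \right)} = \frac{6 \left(g - 5\right)}{7} = \frac{6 \left(-5 + g\right)}{7} = - \frac{30}{7} + \frac{6 g}{7}$)
$u = \frac{360}{7}$ ($u = \left(- \frac{30}{7} + \frac{6}{7} \left(-5\right)\right) \left(-3\right) 2 = \left(- \frac{30}{7} - \frac{30}{7}\right) \left(-3\right) 2 = \left(- \frac{60}{7}\right) \left(-3\right) 2 = \frac{180}{7} \cdot 2 = \frac{360}{7} \approx 51.429$)
$T = 6$ ($T = \left(\left(5 - 1\right) + 3\right) - 1 = \left(4 + 3\right) - 1 = 7 - 1 = 6$)
$\left(12 + \left(T + \left(0 + u\right)\right)^{2}\right)^{2} = \left(12 + \left(6 + \left(0 + \frac{360}{7}\right)\right)^{2}\right)^{2} = \left(12 + \left(6 + \frac{360}{7}\right)^{2}\right)^{2} = \left(12 + \left(\frac{402}{7}\right)^{2}\right)^{2} = \left(12 + \frac{161604}{49}\right)^{2} = \left(\frac{162192}{49}\right)^{2} = \frac{26306244864}{2401}$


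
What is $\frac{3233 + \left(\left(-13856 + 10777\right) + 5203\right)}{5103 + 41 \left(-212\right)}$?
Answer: $- \frac{5357}{3589} \approx -1.4926$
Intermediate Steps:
$\frac{3233 + \left(\left(-13856 + 10777\right) + 5203\right)}{5103 + 41 \left(-212\right)} = \frac{3233 + \left(-3079 + 5203\right)}{5103 - 8692} = \frac{3233 + 2124}{-3589} = 5357 \left(- \frac{1}{3589}\right) = - \frac{5357}{3589}$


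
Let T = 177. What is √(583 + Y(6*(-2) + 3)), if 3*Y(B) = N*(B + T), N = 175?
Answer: √10383 ≈ 101.90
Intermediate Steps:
Y(B) = 10325 + 175*B/3 (Y(B) = (175*(B + 177))/3 = (175*(177 + B))/3 = (30975 + 175*B)/3 = 10325 + 175*B/3)
√(583 + Y(6*(-2) + 3)) = √(583 + (10325 + 175*(6*(-2) + 3)/3)) = √(583 + (10325 + 175*(-12 + 3)/3)) = √(583 + (10325 + (175/3)*(-9))) = √(583 + (10325 - 525)) = √(583 + 9800) = √10383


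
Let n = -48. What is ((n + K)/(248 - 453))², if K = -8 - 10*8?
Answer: 18496/42025 ≈ 0.44012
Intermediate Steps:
K = -88 (K = -8 - 80 = -88)
((n + K)/(248 - 453))² = ((-48 - 88)/(248 - 453))² = (-136/(-205))² = (-136*(-1/205))² = (136/205)² = 18496/42025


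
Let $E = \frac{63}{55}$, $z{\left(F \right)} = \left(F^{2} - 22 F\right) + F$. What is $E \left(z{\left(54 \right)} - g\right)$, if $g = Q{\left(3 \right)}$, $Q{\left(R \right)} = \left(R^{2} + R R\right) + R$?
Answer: $\frac{110943}{55} \approx 2017.1$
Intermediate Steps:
$Q{\left(R \right)} = R + 2 R^{2}$ ($Q{\left(R \right)} = \left(R^{2} + R^{2}\right) + R = 2 R^{2} + R = R + 2 R^{2}$)
$z{\left(F \right)} = F^{2} - 21 F$
$g = 21$ ($g = 3 \left(1 + 2 \cdot 3\right) = 3 \left(1 + 6\right) = 3 \cdot 7 = 21$)
$E = \frac{63}{55}$ ($E = 63 \cdot \frac{1}{55} = \frac{63}{55} \approx 1.1455$)
$E \left(z{\left(54 \right)} - g\right) = \frac{63 \left(54 \left(-21 + 54\right) - 21\right)}{55} = \frac{63 \left(54 \cdot 33 - 21\right)}{55} = \frac{63 \left(1782 - 21\right)}{55} = \frac{63}{55} \cdot 1761 = \frac{110943}{55}$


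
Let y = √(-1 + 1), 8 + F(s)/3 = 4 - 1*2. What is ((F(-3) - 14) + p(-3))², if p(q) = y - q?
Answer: 841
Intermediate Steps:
F(s) = -18 (F(s) = -24 + 3*(4 - 1*2) = -24 + 3*(4 - 2) = -24 + 3*2 = -24 + 6 = -18)
y = 0 (y = √0 = 0)
p(q) = -q (p(q) = 0 - q = -q)
((F(-3) - 14) + p(-3))² = ((-18 - 14) - 1*(-3))² = (-32 + 3)² = (-29)² = 841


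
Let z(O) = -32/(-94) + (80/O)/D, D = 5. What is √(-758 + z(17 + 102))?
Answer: I*√23696634934/5593 ≈ 27.523*I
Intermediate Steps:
z(O) = 16/47 + 16/O (z(O) = -32/(-94) + (80/O)/5 = -32*(-1/94) + (80/O)*(⅕) = 16/47 + 16/O)
√(-758 + z(17 + 102)) = √(-758 + (16/47 + 16/(17 + 102))) = √(-758 + (16/47 + 16/119)) = √(-758 + 2656/5593) = √(-4236838/5593) = I*√23696634934/5593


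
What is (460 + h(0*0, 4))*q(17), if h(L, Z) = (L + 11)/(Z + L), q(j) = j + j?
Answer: 31467/2 ≈ 15734.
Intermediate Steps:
q(j) = 2*j
h(L, Z) = (11 + L)/(L + Z)
(460 + h(0*0, 4))*q(17) = (460 + (11 + 0*0)/(0*0 + 4))*(2*17) = (460 + (11 + 0)/(0 + 4))*34 = (460 + 11/4)*34 = (1851/4)*34 = 31467/2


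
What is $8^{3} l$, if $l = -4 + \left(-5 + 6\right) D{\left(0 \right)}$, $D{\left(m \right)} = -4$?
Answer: $-4096$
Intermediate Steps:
$l = -8$ ($l = -4 + \left(-5 + 6\right) \left(-4\right) = -4 + 1 \left(-4\right) = -4 - 4 = -8$)
$8^{3} l = 8^{3} \left(-8\right) = 512 \left(-8\right) = -4096$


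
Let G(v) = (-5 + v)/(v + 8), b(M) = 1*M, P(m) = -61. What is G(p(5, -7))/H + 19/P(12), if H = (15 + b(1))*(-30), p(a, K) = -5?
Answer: -2675/8784 ≈ -0.30453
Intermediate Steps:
b(M) = M
H = -480 (H = (15 + 1)*(-30) = 16*(-30) = -480)
G(v) = (-5 + v)/(8 + v)
G(p(5, -7))/H + 19/P(12) = ((-5 - 5)/(8 - 5))/(-480) + 19/(-61) = (-10/3)*(-1/480) + 19*(-1/61) = ((1/3)*(-10))*(-1/480) - 19/61 = -10/3*(-1/480) - 19/61 = 1/144 - 19/61 = -2675/8784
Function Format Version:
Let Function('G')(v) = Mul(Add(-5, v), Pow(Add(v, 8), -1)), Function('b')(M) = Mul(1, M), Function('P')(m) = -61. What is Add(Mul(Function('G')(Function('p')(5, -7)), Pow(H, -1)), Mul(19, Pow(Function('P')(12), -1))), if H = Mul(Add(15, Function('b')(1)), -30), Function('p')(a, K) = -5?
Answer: Rational(-2675, 8784) ≈ -0.30453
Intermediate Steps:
Function('b')(M) = M
H = -480 (H = Mul(Add(15, 1), -30) = Mul(16, -30) = -480)
Function('G')(v) = Mul(Pow(Add(8, v), -1), Add(-5, v)) (Function('G')(v) = Mul(Add(-5, v), Pow(Add(8, v), -1)) = Mul(Pow(Add(8, v), -1), Add(-5, v)))
Add(Mul(Function('G')(Function('p')(5, -7)), Pow(H, -1)), Mul(19, Pow(Function('P')(12), -1))) = Add(Mul(Mul(Pow(Add(8, -5), -1), Add(-5, -5)), Pow(-480, -1)), Mul(19, Pow(-61, -1))) = Add(Mul(Mul(Pow(3, -1), -10), Rational(-1, 480)), Mul(19, Rational(-1, 61))) = Add(Mul(Mul(Rational(1, 3), -10), Rational(-1, 480)), Rational(-19, 61)) = Add(Mul(Rational(-10, 3), Rational(-1, 480)), Rational(-19, 61)) = Add(Rational(1, 144), Rational(-19, 61)) = Rational(-2675, 8784)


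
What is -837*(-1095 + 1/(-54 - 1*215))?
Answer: 246543372/269 ≈ 9.1652e+5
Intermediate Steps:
-837*(-1095 + 1/(-54 - 1*215)) = -837*(-1095 + 1/(-54 - 215)) = -837*(-1095 + 1/(-269)) = -837*(-1095 - 1/269) = -837*(-294556/269) = 246543372/269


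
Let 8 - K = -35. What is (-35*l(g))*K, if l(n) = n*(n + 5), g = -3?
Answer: 9030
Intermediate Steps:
K = 43 (K = 8 - 1*(-35) = 8 + 35 = 43)
l(n) = n*(5 + n)
(-35*l(g))*K = -(-105)*(5 - 3)*43 = -(-105)*2*43 = -35*(-6)*43 = 210*43 = 9030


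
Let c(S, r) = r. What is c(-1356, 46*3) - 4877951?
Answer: -4877813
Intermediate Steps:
c(-1356, 46*3) - 4877951 = 46*3 - 4877951 = 138 - 4877951 = -4877813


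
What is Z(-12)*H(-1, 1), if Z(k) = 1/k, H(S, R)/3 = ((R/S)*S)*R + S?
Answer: 0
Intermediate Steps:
H(S, R) = 3*S + 3*R² (H(S, R) = 3*(((R/S)*S)*R + S) = 3*(R*R + S) = 3*(R² + S) = 3*(S + R²) = 3*S + 3*R²)
Z(-12)*H(-1, 1) = (3*(-1) + 3*1²)/(-12) = -(-3 + 3*1)/12 = -(-3 + 3)/12 = -1/12*0 = 0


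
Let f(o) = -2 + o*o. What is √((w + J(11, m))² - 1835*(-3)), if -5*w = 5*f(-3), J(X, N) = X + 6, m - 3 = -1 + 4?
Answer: √5605 ≈ 74.867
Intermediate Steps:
m = 6 (m = 3 + (-1 + 4) = 3 + 3 = 6)
J(X, N) = 6 + X
f(o) = -2 + o²
w = -7 (w = -(-2 + (-3)²) = -(-2 + 9) = -7 ≈ -7.0000)
√((w + J(11, m))² - 1835*(-3)) = √((-7 + (6 + 11))² - 1835*(-3)) = √((-7 + 17)² + 5505) = √(10² + 5505) = √(100 + 5505) = √5605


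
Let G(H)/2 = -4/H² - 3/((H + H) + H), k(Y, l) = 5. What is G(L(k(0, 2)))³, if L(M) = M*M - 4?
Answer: -125000/85766121 ≈ -0.0014575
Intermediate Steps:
L(M) = -4 + M² (L(M) = M² - 4 = -4 + M²)
G(H) = -8/H² - 2/H (G(H) = 2*(-4/H² - 3/((H + H) + H)) = 2*(-4/H² - 3/(2*H + H)) = 2*(-4/H² - 3*1/(3*H)) = 2*(-4/H² - 1/H) = 2*(-1/H - 4/H²) = -8/H² - 2/H)
G(L(k(0, 2)))³ = (2*(-4 - (-4 + 5²))/(-4 + 5²)²)³ = (2*(-4 - (-4 + 25))/(-4 + 25)²)³ = (2*(-4 - 1*21)/21²)³ = (2*(1/441)*(-4 - 21))³ = (2*(1/441)*(-25))³ = (-50/441)³ = -125000/85766121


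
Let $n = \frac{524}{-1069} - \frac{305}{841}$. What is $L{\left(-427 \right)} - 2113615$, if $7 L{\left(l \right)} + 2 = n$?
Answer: $- \frac{13301410823632}{6293203} \approx -2.1136 \cdot 10^{6}$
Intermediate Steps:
$n = - \frac{766729}{899029}$ ($n = 524 \left(- \frac{1}{1069}\right) - \frac{305}{841} = - \frac{524}{1069} - \frac{305}{841} = - \frac{766729}{899029} \approx -0.85284$)
$L{\left(l \right)} = - \frac{2564787}{6293203}$ ($L{\left(l \right)} = - \frac{2}{7} + \frac{1}{7} \left(- \frac{766729}{899029}\right) = - \frac{2}{7} - \frac{766729}{6293203} = - \frac{2564787}{6293203}$)
$L{\left(-427 \right)} - 2113615 = - \frac{2564787}{6293203} - 2113615 = - \frac{13301410823632}{6293203}$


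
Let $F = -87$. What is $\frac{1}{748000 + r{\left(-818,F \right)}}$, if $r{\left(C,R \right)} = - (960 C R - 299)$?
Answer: $- \frac{1}{67571061} \approx -1.4799 \cdot 10^{-8}$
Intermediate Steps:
$r{\left(C,R \right)} = 299 - 960 C R$ ($r{\left(C,R \right)} = - (960 C R - 299) = - (-299 + 960 C R) = 299 - 960 C R$)
$\frac{1}{748000 + r{\left(-818,F \right)}} = \frac{1}{748000 + \left(299 - \left(-785280\right) \left(-87\right)\right)} = \frac{1}{748000 + \left(299 - 68319360\right)} = \frac{1}{748000 - 68319061} = \frac{1}{-67571061} = - \frac{1}{67571061}$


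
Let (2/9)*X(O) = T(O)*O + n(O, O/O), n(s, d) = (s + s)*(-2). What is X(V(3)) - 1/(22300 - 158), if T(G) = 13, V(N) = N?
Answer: 1345126/11071 ≈ 121.50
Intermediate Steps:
n(s, d) = -4*s (n(s, d) = (2*s)*(-2) = -4*s)
X(O) = 81*O/2 (X(O) = 9*(13*O - 4*O)/2 = 9*(9*O)/2 = 81*O/2)
X(V(3)) - 1/(22300 - 158) = (81/2)*3 - 1/(22300 - 158) = 243/2 - 1/22142 = 1345126/11071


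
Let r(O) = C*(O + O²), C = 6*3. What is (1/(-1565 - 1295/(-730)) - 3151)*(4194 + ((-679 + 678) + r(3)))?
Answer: -3170758923043/228231 ≈ -1.3893e+7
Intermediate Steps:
C = 18
r(O) = 18*O + 18*O² (r(O) = 18*(O + O²) = 18*O + 18*O²)
(1/(-1565 - 1295/(-730)) - 3151)*(4194 + ((-679 + 678) + r(3))) = (1/(-1565 - 1295/(-730)) - 3151)*(4194 + ((-679 + 678) + 18*3*(1 + 3))) = (1/(-1565 - 1295*(-1/730)) - 3151)*(4194 + (-1 + 18*3*4)) = (1/(-1565 + 259/146) - 3151)*(4194 + (-1 + 216)) = (1/(-228231/146) - 3151)*(4194 + 215) = (-146/228231 - 3151)*4409 = -719156027/228231*4409 = -3170758923043/228231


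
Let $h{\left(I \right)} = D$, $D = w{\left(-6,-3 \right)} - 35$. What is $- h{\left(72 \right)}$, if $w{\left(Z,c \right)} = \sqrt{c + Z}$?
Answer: $35 - 3 i \approx 35.0 - 3.0 i$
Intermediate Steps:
$w{\left(Z,c \right)} = \sqrt{Z + c}$
$D = -35 + 3 i$ ($D = \sqrt{-6 - 3} - 35 = \sqrt{-9} - 35 = 3 i - 35 = -35 + 3 i \approx -35.0 + 3.0 i$)
$h{\left(I \right)} = -35 + 3 i$
$- h{\left(72 \right)} = - (-35 + 3 i) = 35 - 3 i$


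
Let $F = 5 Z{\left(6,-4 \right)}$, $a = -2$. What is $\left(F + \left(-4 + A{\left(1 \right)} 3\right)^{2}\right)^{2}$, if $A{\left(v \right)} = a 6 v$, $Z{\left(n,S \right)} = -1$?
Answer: $2544025$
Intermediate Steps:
$F = -5$ ($F = 5 \left(-1\right) = -5$)
$A{\left(v \right)} = - 12 v$ ($A{\left(v \right)} = \left(-2\right) 6 v = - 12 v$)
$\left(F + \left(-4 + A{\left(1 \right)} 3\right)^{2}\right)^{2} = \left(-5 + \left(-4 + \left(-12\right) 1 \cdot 3\right)^{2}\right)^{2} = \left(-5 + \left(-4 - 36\right)^{2}\right)^{2} = \left(-5 + \left(-40\right)^{2}\right)^{2} = \left(-5 + 1600\right)^{2} = 1595^{2} = 2544025$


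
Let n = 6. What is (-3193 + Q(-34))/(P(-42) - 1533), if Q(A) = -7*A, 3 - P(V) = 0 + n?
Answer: 985/512 ≈ 1.9238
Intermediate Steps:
P(V) = -3 (P(V) = 3 - (0 + 6) = 3 - 1*6 = 3 - 6 = -3)
(-3193 + Q(-34))/(P(-42) - 1533) = (-3193 - 7*(-34))/(-3 - 1533) = (-3193 + 238)/(-1536) = -2955*(-1/1536) = 985/512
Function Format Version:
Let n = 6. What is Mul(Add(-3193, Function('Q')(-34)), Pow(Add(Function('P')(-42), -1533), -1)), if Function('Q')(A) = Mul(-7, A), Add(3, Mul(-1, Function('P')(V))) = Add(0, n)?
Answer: Rational(985, 512) ≈ 1.9238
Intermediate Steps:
Function('P')(V) = -3 (Function('P')(V) = Add(3, Mul(-1, Add(0, 6))) = Add(3, Mul(-1, 6)) = Add(3, -6) = -3)
Mul(Add(-3193, Function('Q')(-34)), Pow(Add(Function('P')(-42), -1533), -1)) = Mul(Add(-3193, Mul(-7, -34)), Pow(Add(-3, -1533), -1)) = Mul(Add(-3193, 238), Pow(-1536, -1)) = Mul(-2955, Rational(-1, 1536)) = Rational(985, 512)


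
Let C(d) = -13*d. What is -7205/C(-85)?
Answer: -1441/221 ≈ -6.5204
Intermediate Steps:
-7205/C(-85) = -7205/((-13*(-85))) = -7205/1105 = -7205*1/1105 = -1441/221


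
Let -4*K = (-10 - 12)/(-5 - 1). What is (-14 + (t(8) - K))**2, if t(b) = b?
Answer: 3721/144 ≈ 25.840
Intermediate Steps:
K = -11/12 (K = -(-10 - 12)/(4*(-5 - 1)) = -(-11)/(2*(-6)) = -(-11)*(-1)/(2*6) = -1/4*11/3 = -11/12 ≈ -0.91667)
(-14 + (t(8) - K))**2 = (-14 + (8 - 1*(-11/12)))**2 = (-14 + (8 + 11/12))**2 = (-14 + 107/12)**2 = (-61/12)**2 = 3721/144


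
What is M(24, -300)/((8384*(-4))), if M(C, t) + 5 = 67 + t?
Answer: 119/16768 ≈ 0.0070968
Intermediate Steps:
M(C, t) = 62 + t (M(C, t) = -5 + (67 + t) = 62 + t)
M(24, -300)/((8384*(-4))) = (62 - 300)/((8384*(-4))) = -238/(-33536) = -238*(-1/33536) = 119/16768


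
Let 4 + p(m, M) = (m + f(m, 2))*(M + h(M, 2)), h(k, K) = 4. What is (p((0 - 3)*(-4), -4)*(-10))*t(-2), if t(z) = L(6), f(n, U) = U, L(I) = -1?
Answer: -40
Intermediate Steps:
p(m, M) = -4 + (2 + m)*(4 + M) (p(m, M) = -4 + (m + 2)*(M + 4) = -4 + (2 + m)*(4 + M))
t(z) = -1
(p((0 - 3)*(-4), -4)*(-10))*t(-2) = ((4 + 2*(-4) + 4*((0 - 3)*(-4)) - 4*(0 - 3)*(-4))*(-10))*(-1) = ((4 - 8 + 4*(-3*(-4)) - (-12)*(-4))*(-10))*(-1) = ((4 - 8 + 4*12 - 4*12)*(-10))*(-1) = ((4 - 8 + 48 - 48)*(-10))*(-1) = -4*(-10)*(-1) = 40*(-1) = -40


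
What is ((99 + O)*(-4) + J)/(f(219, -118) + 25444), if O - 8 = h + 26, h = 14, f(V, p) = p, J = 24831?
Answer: 8081/8442 ≈ 0.95724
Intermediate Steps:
O = 48 (O = 8 + (14 + 26) = 8 + 40 = 48)
((99 + O)*(-4) + J)/(f(219, -118) + 25444) = ((99 + 48)*(-4) + 24831)/(-118 + 25444) = (147*(-4) + 24831)/25326 = (-588 + 24831)*(1/25326) = 24243*(1/25326) = 8081/8442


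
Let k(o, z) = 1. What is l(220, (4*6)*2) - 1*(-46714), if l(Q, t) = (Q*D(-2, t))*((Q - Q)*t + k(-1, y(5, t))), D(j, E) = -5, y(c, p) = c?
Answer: 45614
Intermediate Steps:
l(Q, t) = -5*Q (l(Q, t) = (Q*(-5))*((Q - Q)*t + 1) = (-5*Q)*(0*t + 1) = (-5*Q)*(0 + 1) = -5*Q*1 = -5*Q)
l(220, (4*6)*2) - 1*(-46714) = -5*220 - 1*(-46714) = -1100 + 46714 = 45614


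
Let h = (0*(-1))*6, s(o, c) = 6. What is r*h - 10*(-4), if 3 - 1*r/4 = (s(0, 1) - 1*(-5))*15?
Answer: 40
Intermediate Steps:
h = 0 (h = 0*6 = 0)
r = -648 (r = 12 - 4*(6 - 1*(-5))*15 = 12 - 4*(6 + 5)*15 = 12 - 44*15 = 12 - 4*165 = 12 - 660 = -648)
r*h - 10*(-4) = -648*0 - 10*(-4) = 0 + 40 = 40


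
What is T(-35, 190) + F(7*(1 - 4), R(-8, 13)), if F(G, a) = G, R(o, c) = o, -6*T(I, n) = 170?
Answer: -148/3 ≈ -49.333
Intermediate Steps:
T(I, n) = -85/3 (T(I, n) = -1/6*170 = -85/3)
T(-35, 190) + F(7*(1 - 4), R(-8, 13)) = -85/3 + 7*(1 - 4) = -85/3 + 7*(-3) = -85/3 - 21 = -148/3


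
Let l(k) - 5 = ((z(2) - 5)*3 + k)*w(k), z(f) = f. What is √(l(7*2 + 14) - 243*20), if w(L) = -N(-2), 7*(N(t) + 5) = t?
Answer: 129*I*√14/7 ≈ 68.953*I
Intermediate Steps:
N(t) = -5 + t/7
w(L) = 37/7 (w(L) = -(-5 + (⅐)*(-2)) = -(-5 - 2/7) = -1*(-37/7) = 37/7)
l(k) = -298/7 + 37*k/7 (l(k) = 5 + ((2 - 5)*3 + k)*(37/7) = 5 + (-3*3 + k)*(37/7) = 5 + (-9 + k)*(37/7) = 5 + (-333/7 + 37*k/7) = -298/7 + 37*k/7)
√(l(7*2 + 14) - 243*20) = √((-298/7 + 37*(7*2 + 14)/7) - 243*20) = √((-298/7 + 37*(14 + 14)/7) - 4860) = √((-298/7 + (37/7)*28) - 4860) = √((-298/7 + 148) - 4860) = √(738/7 - 4860) = √(-33282/7) = 129*I*√14/7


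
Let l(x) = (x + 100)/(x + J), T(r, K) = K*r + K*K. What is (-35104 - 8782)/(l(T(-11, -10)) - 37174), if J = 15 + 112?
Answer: 7394791/6263664 ≈ 1.1806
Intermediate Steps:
T(r, K) = K² + K*r (T(r, K) = K*r + K² = K² + K*r)
J = 127
l(x) = (100 + x)/(127 + x) (l(x) = (x + 100)/(x + 127) = (100 + x)/(127 + x))
(-35104 - 8782)/(l(T(-11, -10)) - 37174) = (-35104 - 8782)/((100 - 10*(-10 - 11))/(127 - 10*(-10 - 11)) - 37174) = -43886/((100 - 10*(-21))/(127 - 10*(-21)) - 37174) = -43886/((100 + 210)/(127 + 210) - 37174) = -43886/(310/337 - 37174) = -43886/(-12527328/337) = -43886*(-337/12527328) = 7394791/6263664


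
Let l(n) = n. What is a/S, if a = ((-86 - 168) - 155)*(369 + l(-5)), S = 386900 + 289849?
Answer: -148876/676749 ≈ -0.21999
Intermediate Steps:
S = 676749
a = -148876 (a = ((-86 - 168) - 155)*(369 - 5) = (-254 - 155)*364 = -409*364 = -148876)
a/S = -148876/676749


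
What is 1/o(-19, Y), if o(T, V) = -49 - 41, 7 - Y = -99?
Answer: -1/90 ≈ -0.011111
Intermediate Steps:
Y = 106 (Y = 7 - 1*(-99) = 7 + 99 = 106)
o(T, V) = -90
1/o(-19, Y) = 1/(-90) = -1/90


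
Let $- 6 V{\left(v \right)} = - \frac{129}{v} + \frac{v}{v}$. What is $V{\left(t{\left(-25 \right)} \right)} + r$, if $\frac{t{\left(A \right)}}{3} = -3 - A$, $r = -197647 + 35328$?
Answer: $- \frac{7142029}{44} \approx -1.6232 \cdot 10^{5}$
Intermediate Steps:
$r = -162319$
$t{\left(A \right)} = -9 - 3 A$ ($t{\left(A \right)} = 3 \left(-3 - A\right) = -9 - 3 A$)
$V{\left(v \right)} = - \frac{1}{6} + \frac{43}{2 v}$ ($V{\left(v \right)} = - \frac{- \frac{129}{v} + \frac{v}{v}}{6} = - \frac{- \frac{129}{v} + 1}{6} = - \frac{1 - \frac{129}{v}}{6} = - \frac{1}{6} + \frac{43}{2 v}$)
$V{\left(t{\left(-25 \right)} \right)} + r = \frac{129 - \left(-9 - -75\right)}{6 \left(-9 - -75\right)} - 162319 = \frac{129 - \left(-9 + 75\right)}{6 \left(-9 + 75\right)} - 162319 = \frac{129 - 66}{6 \cdot 66} - 162319 = \frac{1}{6} \cdot \frac{1}{66} \left(129 - 66\right) - 162319 = \frac{1}{6} \cdot \frac{1}{66} \cdot 63 - 162319 = \frac{7}{44} - 162319 = - \frac{7142029}{44}$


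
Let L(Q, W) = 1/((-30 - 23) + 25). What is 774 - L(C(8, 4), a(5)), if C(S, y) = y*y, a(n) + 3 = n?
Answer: 21673/28 ≈ 774.04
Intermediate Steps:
a(n) = -3 + n
C(S, y) = y**2
L(Q, W) = -1/28 (L(Q, W) = 1/(-53 + 25) = 1/(-28) = -1/28)
774 - L(C(8, 4), a(5)) = 774 - 1*(-1/28) = 774 + 1/28 = 21673/28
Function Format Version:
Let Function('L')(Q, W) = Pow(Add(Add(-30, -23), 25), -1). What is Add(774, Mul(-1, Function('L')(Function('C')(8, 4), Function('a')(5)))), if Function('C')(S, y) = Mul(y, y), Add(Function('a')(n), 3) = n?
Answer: Rational(21673, 28) ≈ 774.04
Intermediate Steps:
Function('a')(n) = Add(-3, n)
Function('C')(S, y) = Pow(y, 2)
Function('L')(Q, W) = Rational(-1, 28) (Function('L')(Q, W) = Pow(Add(-53, 25), -1) = Pow(-28, -1) = Rational(-1, 28))
Add(774, Mul(-1, Function('L')(Function('C')(8, 4), Function('a')(5)))) = Add(774, Mul(-1, Rational(-1, 28))) = Add(774, Rational(1, 28)) = Rational(21673, 28)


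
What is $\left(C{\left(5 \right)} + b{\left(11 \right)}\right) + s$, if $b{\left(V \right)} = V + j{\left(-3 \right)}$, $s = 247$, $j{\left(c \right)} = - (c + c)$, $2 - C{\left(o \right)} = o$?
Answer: $261$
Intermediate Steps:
$C{\left(o \right)} = 2 - o$
$j{\left(c \right)} = - 2 c$
$b{\left(V \right)} = 6 + V$ ($b{\left(V \right)} = V - -6 = V + 6 = 6 + V$)
$\left(C{\left(5 \right)} + b{\left(11 \right)}\right) + s = \left(\left(2 - 5\right) + \left(6 + 11\right)\right) + 247 = \left(\left(2 - 5\right) + 17\right) + 247 = \left(-3 + 17\right) + 247 = 14 + 247 = 261$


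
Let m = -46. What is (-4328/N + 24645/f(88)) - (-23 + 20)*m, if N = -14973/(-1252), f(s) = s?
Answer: -289664255/1317624 ≈ -219.84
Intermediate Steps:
N = 14973/1252 (N = -14973*(-1/1252) = 14973/1252 ≈ 11.959)
(-4328/N + 24645/f(88)) - (-23 + 20)*m = (-4328/14973/1252 + 24645/88) - (-23 + 20)*(-46) = (-4328*1252/14973 + 24645*(1/88)) - (-3)*(-46) = (-5418656/14973 + 24645/88) - 1*138 = -107832143/1317624 - 138 = -289664255/1317624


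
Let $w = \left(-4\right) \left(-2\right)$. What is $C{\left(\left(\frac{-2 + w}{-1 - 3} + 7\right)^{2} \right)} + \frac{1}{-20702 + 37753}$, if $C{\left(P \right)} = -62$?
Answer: $- \frac{1057161}{17051} \approx -62.0$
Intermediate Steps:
$w = 8$
$C{\left(\left(\frac{-2 + w}{-1 - 3} + 7\right)^{2} \right)} + \frac{1}{-20702 + 37753} = -62 + \frac{1}{-20702 + 37753} = -62 + \frac{1}{17051} = - \frac{1057161}{17051}$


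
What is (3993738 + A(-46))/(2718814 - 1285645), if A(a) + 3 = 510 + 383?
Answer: 3994628/1433169 ≈ 2.7873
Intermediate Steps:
A(a) = 890 (A(a) = -3 + (510 + 383) = -3 + 893 = 890)
(3993738 + A(-46))/(2718814 - 1285645) = (3993738 + 890)/(2718814 - 1285645) = 3994628/1433169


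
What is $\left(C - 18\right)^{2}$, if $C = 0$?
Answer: $324$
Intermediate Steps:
$\left(C - 18\right)^{2} = \left(0 - 18\right)^{2} = \left(-18\right)^{2} = 324$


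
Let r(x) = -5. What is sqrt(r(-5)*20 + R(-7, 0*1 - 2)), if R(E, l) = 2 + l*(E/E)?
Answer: 10*I ≈ 10.0*I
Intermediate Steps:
R(E, l) = 2 + l (R(E, l) = 2 + l*1 = 2 + l)
sqrt(r(-5)*20 + R(-7, 0*1 - 2)) = sqrt(-5*20 + (2 + (0*1 - 2))) = sqrt(-100 + (2 + (0 - 2))) = sqrt(-100 + (2 - 2)) = sqrt(-100 + 0) = sqrt(-100) = 10*I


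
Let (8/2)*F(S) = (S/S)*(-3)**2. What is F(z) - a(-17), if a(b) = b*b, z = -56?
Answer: -1147/4 ≈ -286.75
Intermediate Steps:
a(b) = b**2
F(S) = 9/4 (F(S) = ((S/S)*(-3)**2)/4 = (1*9)/4 = (1/4)*9 = 9/4)
F(z) - a(-17) = 9/4 - 1*(-17)**2 = 9/4 - 1*289 = 9/4 - 289 = -1147/4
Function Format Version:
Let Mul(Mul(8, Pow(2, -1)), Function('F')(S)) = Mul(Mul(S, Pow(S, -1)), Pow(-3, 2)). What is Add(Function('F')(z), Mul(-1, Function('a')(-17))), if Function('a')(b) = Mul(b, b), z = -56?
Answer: Rational(-1147, 4) ≈ -286.75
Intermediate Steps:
Function('a')(b) = Pow(b, 2)
Function('F')(S) = Rational(9, 4) (Function('F')(S) = Mul(Rational(1, 4), Mul(Mul(S, Pow(S, -1)), Pow(-3, 2))) = Mul(Rational(1, 4), Mul(1, 9)) = Mul(Rational(1, 4), 9) = Rational(9, 4))
Add(Function('F')(z), Mul(-1, Function('a')(-17))) = Add(Rational(9, 4), Mul(-1, Pow(-17, 2))) = Add(Rational(9, 4), Mul(-1, 289)) = Add(Rational(9, 4), -289) = Rational(-1147, 4)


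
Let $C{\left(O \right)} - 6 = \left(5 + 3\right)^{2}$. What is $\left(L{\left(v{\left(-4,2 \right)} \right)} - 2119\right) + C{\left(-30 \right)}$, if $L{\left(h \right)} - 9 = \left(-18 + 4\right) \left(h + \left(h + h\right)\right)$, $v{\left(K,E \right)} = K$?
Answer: $-1872$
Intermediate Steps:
$C{\left(O \right)} = 70$ ($C{\left(O \right)} = 6 + \left(5 + 3\right)^{2} = 6 + 8^{2} = 6 + 64 = 70$)
$L{\left(h \right)} = 9 - 42 h$ ($L{\left(h \right)} = 9 + \left(-18 + 4\right) \left(h + \left(h + h\right)\right) = 9 - 14 \left(h + 2 h\right) = 9 - 14 \cdot 3 h = 9 - 42 h$)
$\left(L{\left(v{\left(-4,2 \right)} \right)} - 2119\right) + C{\left(-30 \right)} = \left(\left(9 - -168\right) - 2119\right) + 70 = \left(\left(9 + 168\right) - 2119\right) + 70 = \left(177 - 2119\right) + 70 = -1942 + 70 = -1872$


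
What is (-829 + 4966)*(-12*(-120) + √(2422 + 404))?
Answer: 5957280 + 12411*√314 ≈ 6.1772e+6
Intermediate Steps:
(-829 + 4966)*(-12*(-120) + √(2422 + 404)) = 4137*(1440 + √2826) = 4137*(1440 + 3*√314) = 5957280 + 12411*√314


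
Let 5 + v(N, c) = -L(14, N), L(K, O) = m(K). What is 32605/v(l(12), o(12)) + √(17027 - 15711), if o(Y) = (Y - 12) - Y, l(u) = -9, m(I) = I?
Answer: -32605/19 + 2*√329 ≈ -1679.8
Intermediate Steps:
L(K, O) = K
o(Y) = -12 (o(Y) = (-12 + Y) - Y = -12)
v(N, c) = -19 (v(N, c) = -5 - 1*14 = -5 - 14 = -19)
32605/v(l(12), o(12)) + √(17027 - 15711) = 32605/(-19) + √(17027 - 15711) = 32605*(-1/19) + √1316 = -32605/19 + 2*√329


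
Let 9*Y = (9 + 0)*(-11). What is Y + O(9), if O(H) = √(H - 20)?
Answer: -11 + I*√11 ≈ -11.0 + 3.3166*I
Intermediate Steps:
O(H) = √(-20 + H)
Y = -11 (Y = ((9 + 0)*(-11))/9 = (9*(-11))/9 = (⅑)*(-99) = -11)
Y + O(9) = -11 + √(-20 + 9) = -11 + √(-11) = -11 + I*√11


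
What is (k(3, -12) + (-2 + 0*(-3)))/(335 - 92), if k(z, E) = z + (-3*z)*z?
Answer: -26/243 ≈ -0.10700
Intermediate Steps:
k(z, E) = z - 3*z**2
(k(3, -12) + (-2 + 0*(-3)))/(335 - 92) = (3*(1 - 3*3) + (-2 + 0*(-3)))/(335 - 92) = (3*(1 - 9) + (-2 + 0))/243 = (3*(-8) - 2)*(1/243) = (-24 - 2)*(1/243) = -26*1/243 = -26/243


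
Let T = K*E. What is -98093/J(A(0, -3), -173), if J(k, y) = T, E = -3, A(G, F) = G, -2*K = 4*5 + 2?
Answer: -98093/33 ≈ -2972.5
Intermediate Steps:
K = -11 (K = -(4*5 + 2)/2 = -(20 + 2)/2 = -½*22 = -11)
T = 33 (T = -11*(-3) = 33)
J(k, y) = 33
-98093/J(A(0, -3), -173) = -98093/33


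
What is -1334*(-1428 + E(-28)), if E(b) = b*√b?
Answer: 1904952 + 74704*I*√7 ≈ 1.905e+6 + 1.9765e+5*I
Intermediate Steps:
E(b) = b^(3/2)
-1334*(-1428 + E(-28)) = -1334*(-1428 + (-28)^(3/2)) = -1334*(-1428 - 56*I*√7) = 1904952 + 74704*I*√7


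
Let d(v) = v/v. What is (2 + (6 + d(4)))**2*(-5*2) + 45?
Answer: -765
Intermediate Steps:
d(v) = 1
(2 + (6 + d(4)))**2*(-5*2) + 45 = (2 + (6 + 1))**2*(-5*2) + 45 = (2 + 7)**2*(-10) + 45 = 9**2*(-10) + 45 = 81*(-10) + 45 = -810 + 45 = -765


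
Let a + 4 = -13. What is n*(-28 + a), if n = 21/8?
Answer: -945/8 ≈ -118.13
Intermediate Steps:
a = -17 (a = -4 - 13 = -17)
n = 21/8 (n = 21*(1/8) = 21/8 ≈ 2.6250)
n*(-28 + a) = 21*(-28 - 17)/8 = (21/8)*(-45) = -945/8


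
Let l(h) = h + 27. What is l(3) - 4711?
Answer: -4681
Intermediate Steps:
l(h) = 27 + h
l(3) - 4711 = (27 + 3) - 4711 = 30 - 4711 = -4681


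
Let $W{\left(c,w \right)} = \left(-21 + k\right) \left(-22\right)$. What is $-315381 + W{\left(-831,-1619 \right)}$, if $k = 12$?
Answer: $-315183$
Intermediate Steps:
$W{\left(c,w \right)} = 198$ ($W{\left(c,w \right)} = \left(-21 + 12\right) \left(-22\right) = \left(-9\right) \left(-22\right) = 198$)
$-315381 + W{\left(-831,-1619 \right)} = -315381 + 198 = -315183$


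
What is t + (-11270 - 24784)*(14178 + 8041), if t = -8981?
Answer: -801092807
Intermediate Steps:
t + (-11270 - 24784)*(14178 + 8041) = -8981 + (-11270 - 24784)*(14178 + 8041) = -8981 - 36054*22219 = -8981 - 801083826 = -801092807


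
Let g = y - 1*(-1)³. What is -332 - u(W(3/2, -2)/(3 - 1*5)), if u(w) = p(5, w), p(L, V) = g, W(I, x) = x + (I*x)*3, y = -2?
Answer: -331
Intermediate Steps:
W(I, x) = x + 3*I*x
g = -1 (g = -2 - 1*(-1)³ = -2 - 1*(-1) = -2 + 1 = -1)
p(L, V) = -1
u(w) = -1
-332 - u(W(3/2, -2)/(3 - 1*5)) = -332 - 1*(-1) = -332 + 1 = -331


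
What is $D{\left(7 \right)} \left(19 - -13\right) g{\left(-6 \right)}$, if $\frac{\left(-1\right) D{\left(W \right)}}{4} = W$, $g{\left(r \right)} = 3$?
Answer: $-2688$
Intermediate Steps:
$D{\left(W \right)} = - 4 W$
$D{\left(7 \right)} \left(19 - -13\right) g{\left(-6 \right)} = \left(-4\right) 7 \left(19 - -13\right) 3 = - 28 \left(19 + 13\right) 3 = \left(-28\right) 32 \cdot 3 = \left(-896\right) 3 = -2688$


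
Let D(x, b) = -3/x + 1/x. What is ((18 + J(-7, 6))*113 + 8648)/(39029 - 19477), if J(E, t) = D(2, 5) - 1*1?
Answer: 1307/2444 ≈ 0.53478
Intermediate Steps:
D(x, b) = -2/x (D(x, b) = -3/x + 1/x = -2/x)
J(E, t) = -2 (J(E, t) = -2/2 - 1*1 = -2*1/2 - 1 = -1 - 1 = -2)
((18 + J(-7, 6))*113 + 8648)/(39029 - 19477) = ((18 - 2)*113 + 8648)/(39029 - 19477) = (16*113 + 8648)/19552 = (1808 + 8648)*(1/19552) = 10456*(1/19552) = 1307/2444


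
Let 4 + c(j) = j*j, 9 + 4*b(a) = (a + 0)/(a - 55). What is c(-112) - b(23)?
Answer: 1605431/128 ≈ 12542.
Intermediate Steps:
b(a) = -9/4 + a/(4*(-55 + a)) (b(a) = -9/4 + ((a + 0)/(a - 55))/4 = -9/4 + (a/(-55 + a))/4 = -9/4 + a/(4*(-55 + a)))
c(j) = -4 + j² (c(j) = -4 + j*j = -4 + j²)
c(-112) - b(23) = (-4 + (-112)²) - (495 - 8*23)/(4*(-55 + 23)) = (-4 + 12544) - (495 - 184)/(4*(-32)) = 12540 - (-1)*311/(4*32) = 12540 - 1*(-311/128) = 12540 + 311/128 = 1605431/128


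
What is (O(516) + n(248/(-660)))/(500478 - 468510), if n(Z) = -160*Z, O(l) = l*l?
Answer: 549277/65934 ≈ 8.3307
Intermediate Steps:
O(l) = l²
(O(516) + n(248/(-660)))/(500478 - 468510) = (516² - 39680/(-660))/(500478 - 468510) = (266256 - 39680*(-1)/660)/31968 = (266256 - 160*(-62/165))*(1/31968) = (266256 + 1984/33)*(1/31968) = (8788432/33)*(1/31968) = 549277/65934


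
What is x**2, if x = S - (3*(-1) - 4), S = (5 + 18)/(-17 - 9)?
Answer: 25281/676 ≈ 37.398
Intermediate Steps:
S = -23/26 (S = 23/(-26) = 23*(-1/26) = -23/26 ≈ -0.88461)
x = 159/26 (x = -23/26 - (3*(-1) - 4) = -23/26 - (-3 - 4) = -23/26 - 1*(-7) = -23/26 + 7 = 159/26 ≈ 6.1154)
x**2 = (159/26)**2 = 25281/676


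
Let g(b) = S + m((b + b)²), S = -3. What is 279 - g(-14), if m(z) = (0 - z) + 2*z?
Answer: -502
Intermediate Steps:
m(z) = z (m(z) = -z + 2*z = z)
g(b) = -3 + 4*b² (g(b) = -3 + (b + b)² = -3 + (2*b)² = -3 + 4*b²)
279 - g(-14) = 279 - (-3 + 4*(-14)²) = 279 - (-3 + 4*196) = 279 - (-3 + 784) = 279 - 1*781 = 279 - 781 = -502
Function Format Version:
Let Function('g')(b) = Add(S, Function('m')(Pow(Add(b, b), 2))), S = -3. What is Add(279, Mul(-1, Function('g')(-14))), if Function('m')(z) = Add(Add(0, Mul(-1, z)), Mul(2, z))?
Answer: -502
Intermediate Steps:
Function('m')(z) = z (Function('m')(z) = Add(Mul(-1, z), Mul(2, z)) = z)
Function('g')(b) = Add(-3, Mul(4, Pow(b, 2))) (Function('g')(b) = Add(-3, Pow(Add(b, b), 2)) = Add(-3, Pow(Mul(2, b), 2)) = Add(-3, Mul(4, Pow(b, 2))))
Add(279, Mul(-1, Function('g')(-14))) = Add(279, Mul(-1, Add(-3, Mul(4, Pow(-14, 2))))) = Add(279, Mul(-1, Add(-3, Mul(4, 196)))) = Add(279, Mul(-1, Add(-3, 784))) = Add(279, Mul(-1, 781)) = Add(279, -781) = -502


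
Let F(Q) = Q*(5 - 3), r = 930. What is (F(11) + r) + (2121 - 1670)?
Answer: 1403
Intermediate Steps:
F(Q) = 2*Q (F(Q) = Q*2 = 2*Q)
(F(11) + r) + (2121 - 1670) = (2*11 + 930) + (2121 - 1670) = (22 + 930) + 451 = 952 + 451 = 1403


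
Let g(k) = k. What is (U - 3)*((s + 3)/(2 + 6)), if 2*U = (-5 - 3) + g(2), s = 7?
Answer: -15/2 ≈ -7.5000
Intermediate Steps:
U = -3 (U = ((-5 - 3) + 2)/2 = (-8 + 2)/2 = (½)*(-6) = -3)
(U - 3)*((s + 3)/(2 + 6)) = (-3 - 3)*((7 + 3)/(2 + 6)) = -60/8 = -6*5/4 = -15/2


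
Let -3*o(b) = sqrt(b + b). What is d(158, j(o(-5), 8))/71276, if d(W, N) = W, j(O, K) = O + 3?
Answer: 79/35638 ≈ 0.0022167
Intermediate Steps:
o(b) = -sqrt(2)*sqrt(b)/3 (o(b) = -sqrt(b + b)/3 = -sqrt(2)*sqrt(b)/3)
j(O, K) = 3 + O
d(158, j(o(-5), 8))/71276 = 158/71276 = 158*(1/71276) = 79/35638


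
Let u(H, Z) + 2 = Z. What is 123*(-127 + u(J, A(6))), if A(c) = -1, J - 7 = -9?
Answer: -15990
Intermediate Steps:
J = -2 (J = 7 - 9 = -2)
u(H, Z) = -2 + Z
123*(-127 + u(J, A(6))) = 123*(-127 + (-2 - 1)) = 123*(-127 - 3) = 123*(-130) = -15990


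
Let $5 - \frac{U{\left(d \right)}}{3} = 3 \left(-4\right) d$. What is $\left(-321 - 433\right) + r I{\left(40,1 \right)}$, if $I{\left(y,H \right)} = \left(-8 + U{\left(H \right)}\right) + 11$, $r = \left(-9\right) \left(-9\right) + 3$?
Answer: $3782$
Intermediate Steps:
$r = 84$ ($r = 81 + 3 = 84$)
$U{\left(d \right)} = 15 + 36 d$ ($U{\left(d \right)} = 15 - 3 \cdot 3 \left(-4\right) d = 15 - 3 \left(- 12 d\right) = 15 + 36 d$)
$I{\left(y,H \right)} = 18 + 36 H$ ($I{\left(y,H \right)} = \left(-8 + \left(15 + 36 H\right)\right) + 11 = \left(7 + 36 H\right) + 11 = 18 + 36 H$)
$\left(-321 - 433\right) + r I{\left(40,1 \right)} = \left(-321 - 433\right) + 84 \left(18 + 36 \cdot 1\right) = \left(-321 - 433\right) + 84 \left(18 + 36\right) = -754 + 84 \cdot 54 = -754 + 4536 = 3782$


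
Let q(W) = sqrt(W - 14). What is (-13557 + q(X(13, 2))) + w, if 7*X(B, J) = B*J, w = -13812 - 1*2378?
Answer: -29747 + 6*I*sqrt(14)/7 ≈ -29747.0 + 3.2071*I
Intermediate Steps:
w = -16190 (w = -13812 - 2378 = -16190)
X(B, J) = B*J/7 (X(B, J) = (B*J)/7 = B*J/7)
q(W) = sqrt(-14 + W)
(-13557 + q(X(13, 2))) + w = (-13557 + sqrt(-14 + (1/7)*13*2)) - 16190 = (-13557 + sqrt(-14 + 26/7)) - 16190 = (-13557 + sqrt(-72/7)) - 16190 = (-13557 + 6*I*sqrt(14)/7) - 16190 = -29747 + 6*I*sqrt(14)/7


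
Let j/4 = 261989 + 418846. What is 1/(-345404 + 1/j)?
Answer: -2723340/940652529359 ≈ -2.8952e-6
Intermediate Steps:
j = 2723340 (j = 4*(261989 + 418846) = 4*680835 = 2723340)
1/(-345404 + 1/j) = 1/(-345404 + 1/2723340) = 1/(-940652529359/2723340) = -2723340/940652529359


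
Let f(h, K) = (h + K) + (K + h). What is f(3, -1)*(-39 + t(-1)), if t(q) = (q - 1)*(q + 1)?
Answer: -156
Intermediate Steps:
f(h, K) = 2*K + 2*h (f(h, K) = (K + h) + (K + h) = 2*K + 2*h)
t(q) = (1 + q)*(-1 + q) (t(q) = (-1 + q)*(1 + q) = (1 + q)*(-1 + q))
f(3, -1)*(-39 + t(-1)) = (2*(-1) + 2*3)*(-39 + (-1 + (-1)²)) = (-2 + 6)*(-39 + (-1 + 1)) = 4*(-39 + 0) = 4*(-39) = -156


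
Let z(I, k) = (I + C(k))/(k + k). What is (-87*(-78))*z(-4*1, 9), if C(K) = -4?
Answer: -3016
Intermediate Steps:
z(I, k) = (-4 + I)/(2*k) (z(I, k) = (I - 4)/(k + k) = (-4 + I)/((2*k)) = (-4 + I)*(1/(2*k)) = (-4 + I)/(2*k))
(-87*(-78))*z(-4*1, 9) = (-87*(-78))*((½)*(-4 - 4*1)/9) = 6786*((½)*(⅑)*(-4 - 4)) = 6786*((½)*(⅑)*(-8)) = 6786*(-4/9) = -3016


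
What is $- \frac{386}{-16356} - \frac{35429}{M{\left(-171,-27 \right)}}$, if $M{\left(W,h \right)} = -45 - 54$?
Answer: $\frac{96585823}{269874} \approx 357.89$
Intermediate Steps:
$M{\left(W,h \right)} = -99$
$- \frac{386}{-16356} - \frac{35429}{M{\left(-171,-27 \right)}} = - \frac{386}{-16356} - \frac{35429}{-99} = \left(-386\right) \left(- \frac{1}{16356}\right) - - \frac{35429}{99} = \frac{193}{8178} + \frac{35429}{99} = \frac{96585823}{269874}$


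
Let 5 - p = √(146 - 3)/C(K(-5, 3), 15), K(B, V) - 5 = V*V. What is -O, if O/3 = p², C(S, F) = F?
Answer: -5768/75 + 2*√143 ≈ -52.990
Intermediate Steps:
K(B, V) = 5 + V² (K(B, V) = 5 + V*V = 5 + V²)
p = 5 - √143/15 (p = 5 - √(146 - 3)/15 = 5 - √143/15 ≈ 4.2028)
O = 3*(5 - √143/15)² ≈ 52.990
-O = -(75 - √143)²/75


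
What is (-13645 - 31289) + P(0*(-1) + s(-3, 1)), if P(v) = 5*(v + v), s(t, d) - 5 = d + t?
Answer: -44904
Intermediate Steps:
s(t, d) = 5 + d + t (s(t, d) = 5 + (d + t) = 5 + d + t)
P(v) = 10*v (P(v) = 5*(2*v) = 10*v)
(-13645 - 31289) + P(0*(-1) + s(-3, 1)) = (-13645 - 31289) + 10*(0*(-1) + (5 + 1 - 3)) = -44934 + 10*(0 + 3) = -44934 + 10*3 = -44934 + 30 = -44904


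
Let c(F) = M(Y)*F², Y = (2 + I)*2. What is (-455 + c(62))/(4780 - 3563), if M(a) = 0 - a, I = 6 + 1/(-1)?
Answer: -54271/1217 ≈ -44.594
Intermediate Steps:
I = 5 (I = 6 - 1 = 5)
Y = 14 (Y = (2 + 5)*2 = 7*2 = 14)
M(a) = -a
c(F) = -14*F² (c(F) = (-1*14)*F² = -14*F²)
(-455 + c(62))/(4780 - 3563) = (-455 - 14*62²)/(4780 - 3563) = (-455 - 14*3844)/1217 = (-455 - 53816)*(1/1217) = -54271*1/1217 = -54271/1217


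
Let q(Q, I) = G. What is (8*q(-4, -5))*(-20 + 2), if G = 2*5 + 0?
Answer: -1440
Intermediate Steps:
G = 10 (G = 10 + 0 = 10)
q(Q, I) = 10
(8*q(-4, -5))*(-20 + 2) = (8*10)*(-20 + 2) = 80*(-18) = -1440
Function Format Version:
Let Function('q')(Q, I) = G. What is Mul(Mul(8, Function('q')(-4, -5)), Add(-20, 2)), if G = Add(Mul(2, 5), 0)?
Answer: -1440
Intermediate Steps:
G = 10 (G = Add(10, 0) = 10)
Function('q')(Q, I) = 10
Mul(Mul(8, Function('q')(-4, -5)), Add(-20, 2)) = Mul(Mul(8, 10), Add(-20, 2)) = Mul(80, -18) = -1440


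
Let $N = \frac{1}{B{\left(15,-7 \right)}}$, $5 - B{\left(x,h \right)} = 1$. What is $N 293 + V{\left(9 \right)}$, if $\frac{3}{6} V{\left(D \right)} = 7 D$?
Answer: $\frac{797}{4} \approx 199.25$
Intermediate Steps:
$B{\left(x,h \right)} = 4$ ($B{\left(x,h \right)} = 5 - 1 = 4$)
$V{\left(D \right)} = 14 D$ ($V{\left(D \right)} = 2 \cdot 7 D = 14 D$)
$N = \frac{1}{4} \approx 0.25$
$N 293 + V{\left(9 \right)} = \frac{1}{4} \cdot 293 + 14 \cdot 9 = \frac{293}{4} + 126 = \frac{797}{4}$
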